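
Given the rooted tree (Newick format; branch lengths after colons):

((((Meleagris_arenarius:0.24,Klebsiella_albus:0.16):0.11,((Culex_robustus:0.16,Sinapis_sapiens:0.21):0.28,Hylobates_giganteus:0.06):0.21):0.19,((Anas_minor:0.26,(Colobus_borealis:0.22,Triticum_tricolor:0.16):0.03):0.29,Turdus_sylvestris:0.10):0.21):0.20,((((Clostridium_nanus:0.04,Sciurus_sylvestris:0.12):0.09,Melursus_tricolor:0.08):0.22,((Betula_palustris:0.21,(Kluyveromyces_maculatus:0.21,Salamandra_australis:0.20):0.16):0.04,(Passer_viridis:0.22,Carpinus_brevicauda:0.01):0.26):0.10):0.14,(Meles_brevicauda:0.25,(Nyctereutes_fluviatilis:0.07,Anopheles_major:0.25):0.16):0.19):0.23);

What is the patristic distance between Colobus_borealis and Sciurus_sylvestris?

The path runs Colobus_borealis → … → MRCA → … → Sciurus_sylvestris; the MRCA is the root of the tree.
Branch lengths along that path: 0.22 + 0.03 + 0.29 + 0.21 + 0.20 + 0.23 + 0.14 + 0.22 + 0.09 + 0.12 = 1.75.

1.75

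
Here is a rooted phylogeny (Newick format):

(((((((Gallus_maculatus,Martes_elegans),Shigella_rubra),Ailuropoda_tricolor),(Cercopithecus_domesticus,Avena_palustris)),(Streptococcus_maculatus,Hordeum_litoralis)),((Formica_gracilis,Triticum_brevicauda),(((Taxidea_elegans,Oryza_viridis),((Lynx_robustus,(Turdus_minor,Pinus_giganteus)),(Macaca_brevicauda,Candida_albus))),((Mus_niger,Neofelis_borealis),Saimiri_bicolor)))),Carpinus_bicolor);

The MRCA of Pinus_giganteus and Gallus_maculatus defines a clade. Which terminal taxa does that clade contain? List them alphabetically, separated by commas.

Ailuropoda_tricolor, Avena_palustris, Candida_albus, Cercopithecus_domesticus, Formica_gracilis, Gallus_maculatus, Hordeum_litoralis, Lynx_robustus, Macaca_brevicauda, Martes_elegans, Mus_niger, Neofelis_borealis, Oryza_viridis, Pinus_giganteus, Saimiri_bicolor, Shigella_rubra, Streptococcus_maculatus, Taxidea_elegans, Triticum_brevicauda, Turdus_minor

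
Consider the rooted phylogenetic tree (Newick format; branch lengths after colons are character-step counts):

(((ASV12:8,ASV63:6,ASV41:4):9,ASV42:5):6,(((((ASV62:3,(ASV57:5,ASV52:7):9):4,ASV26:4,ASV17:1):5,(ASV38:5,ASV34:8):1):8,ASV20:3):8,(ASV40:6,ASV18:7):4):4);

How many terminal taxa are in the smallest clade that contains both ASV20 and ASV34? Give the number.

The MRCA of ASV20 and ASV34 is the node subtending ((((ASV62,(ASV57,ASV52)),ASV26,ASV17),(ASV38,ASV34)),ASV20).
That clade contains 8 terminal taxa: ASV17, ASV20, ASV26, ASV34, ASV38, ASV52, ASV57, ASV62.

8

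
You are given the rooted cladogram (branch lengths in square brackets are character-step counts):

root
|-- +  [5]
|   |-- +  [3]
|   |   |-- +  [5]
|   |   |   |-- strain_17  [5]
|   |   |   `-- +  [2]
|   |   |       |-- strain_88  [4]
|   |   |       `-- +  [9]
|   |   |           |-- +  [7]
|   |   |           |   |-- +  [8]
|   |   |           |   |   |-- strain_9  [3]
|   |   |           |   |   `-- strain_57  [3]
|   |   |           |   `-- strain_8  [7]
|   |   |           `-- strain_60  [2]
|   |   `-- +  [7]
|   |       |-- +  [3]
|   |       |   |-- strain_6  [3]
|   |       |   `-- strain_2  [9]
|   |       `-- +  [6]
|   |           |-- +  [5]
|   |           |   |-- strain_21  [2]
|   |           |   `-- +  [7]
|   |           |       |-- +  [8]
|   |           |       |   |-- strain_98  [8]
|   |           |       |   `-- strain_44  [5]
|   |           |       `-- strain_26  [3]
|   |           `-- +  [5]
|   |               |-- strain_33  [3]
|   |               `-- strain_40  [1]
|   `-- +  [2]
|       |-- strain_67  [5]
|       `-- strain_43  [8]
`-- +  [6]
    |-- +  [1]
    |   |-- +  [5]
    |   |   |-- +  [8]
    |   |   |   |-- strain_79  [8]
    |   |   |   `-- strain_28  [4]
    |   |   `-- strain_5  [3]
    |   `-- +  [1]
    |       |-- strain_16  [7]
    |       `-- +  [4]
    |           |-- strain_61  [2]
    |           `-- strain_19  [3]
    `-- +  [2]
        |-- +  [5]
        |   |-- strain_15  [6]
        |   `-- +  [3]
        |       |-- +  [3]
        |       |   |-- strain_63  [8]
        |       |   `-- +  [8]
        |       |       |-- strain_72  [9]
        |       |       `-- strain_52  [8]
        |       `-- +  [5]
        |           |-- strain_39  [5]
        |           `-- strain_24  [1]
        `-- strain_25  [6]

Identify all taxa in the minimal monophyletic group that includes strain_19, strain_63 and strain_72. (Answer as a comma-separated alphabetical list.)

strain_15, strain_16, strain_19, strain_24, strain_25, strain_28, strain_39, strain_5, strain_52, strain_61, strain_63, strain_72, strain_79

Tracing strain_19: it sits inside (strain_61,strain_19).
Tracing strain_63: it sits inside (strain_63,(strain_72,strain_52)).
Tracing strain_72: it sits inside (strain_72,strain_52).
The smallest clade enclosing all 3 is ((((strain_79,strain_28),strain_5),(strain_16,(strain_61,strain_19))),((strain_15,((strain_63,(strain_72,strain_52)),(strain_39,strain_24))),strain_25)); the answer is its 13 terminal taxa in alphabetical order.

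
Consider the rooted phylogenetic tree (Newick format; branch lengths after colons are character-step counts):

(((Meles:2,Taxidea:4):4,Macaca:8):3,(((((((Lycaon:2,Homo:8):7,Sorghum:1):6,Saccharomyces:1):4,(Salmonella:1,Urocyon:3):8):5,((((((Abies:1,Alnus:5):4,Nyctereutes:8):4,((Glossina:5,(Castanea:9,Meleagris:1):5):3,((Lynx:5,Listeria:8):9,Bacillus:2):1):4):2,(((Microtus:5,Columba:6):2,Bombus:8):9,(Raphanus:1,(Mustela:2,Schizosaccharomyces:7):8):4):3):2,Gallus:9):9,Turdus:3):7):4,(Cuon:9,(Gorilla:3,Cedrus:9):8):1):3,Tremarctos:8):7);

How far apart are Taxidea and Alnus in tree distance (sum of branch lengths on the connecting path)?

58

The path runs Taxidea → … → MRCA → … → Alnus; the MRCA is the root of the tree.
Branch lengths along that path: 4 + 4 + 3 + 7 + 3 + 4 + 7 + 9 + 2 + 2 + 4 + 4 + 5 = 58.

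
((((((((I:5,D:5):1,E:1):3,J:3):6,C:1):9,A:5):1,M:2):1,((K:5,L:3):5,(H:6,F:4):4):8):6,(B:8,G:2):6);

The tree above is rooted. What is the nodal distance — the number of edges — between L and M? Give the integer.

The MRCA of L and M is the node subtending (((((((I,D),E),J),C),A),M),((K,L),(H,F))).
From L up to that node: 3 branches. From M up to the same node: 2 branches. Total: 3 + 2 = 5.

5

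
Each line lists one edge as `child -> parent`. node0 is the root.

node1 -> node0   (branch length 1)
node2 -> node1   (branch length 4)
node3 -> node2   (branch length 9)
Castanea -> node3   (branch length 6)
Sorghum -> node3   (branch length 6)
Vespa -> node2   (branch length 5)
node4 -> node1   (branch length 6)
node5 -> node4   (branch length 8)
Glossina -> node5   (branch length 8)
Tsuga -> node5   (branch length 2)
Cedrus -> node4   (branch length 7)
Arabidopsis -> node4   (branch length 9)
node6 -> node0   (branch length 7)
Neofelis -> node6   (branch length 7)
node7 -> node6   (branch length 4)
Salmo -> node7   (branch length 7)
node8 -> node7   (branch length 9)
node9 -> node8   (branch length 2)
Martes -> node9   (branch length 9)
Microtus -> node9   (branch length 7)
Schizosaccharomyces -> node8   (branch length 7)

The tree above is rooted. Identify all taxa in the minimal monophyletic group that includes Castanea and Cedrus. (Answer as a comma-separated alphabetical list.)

Arabidopsis, Castanea, Cedrus, Glossina, Sorghum, Tsuga, Vespa

Tracing Castanea: it sits inside (Castanea,Sorghum).
Tracing Cedrus: it sits inside ((Glossina,Tsuga),Cedrus,Arabidopsis).
The smallest clade enclosing both is (((Castanea,Sorghum),Vespa),((Glossina,Tsuga),Cedrus,Arabidopsis)); the answer is its 7 terminal taxa in alphabetical order.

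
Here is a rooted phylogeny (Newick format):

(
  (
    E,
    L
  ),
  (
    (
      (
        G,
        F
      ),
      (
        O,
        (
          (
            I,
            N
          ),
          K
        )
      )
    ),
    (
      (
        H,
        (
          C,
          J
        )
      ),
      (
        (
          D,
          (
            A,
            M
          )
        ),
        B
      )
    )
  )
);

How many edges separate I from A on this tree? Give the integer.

10

The MRCA of I and A is the node subtending (((G,F),(O,((I,N),K))),((H,(C,J)),((D,(A,M)),B))).
From I up to that node: 5 branches. From A up to the same node: 5 branches. Total: 5 + 5 = 10.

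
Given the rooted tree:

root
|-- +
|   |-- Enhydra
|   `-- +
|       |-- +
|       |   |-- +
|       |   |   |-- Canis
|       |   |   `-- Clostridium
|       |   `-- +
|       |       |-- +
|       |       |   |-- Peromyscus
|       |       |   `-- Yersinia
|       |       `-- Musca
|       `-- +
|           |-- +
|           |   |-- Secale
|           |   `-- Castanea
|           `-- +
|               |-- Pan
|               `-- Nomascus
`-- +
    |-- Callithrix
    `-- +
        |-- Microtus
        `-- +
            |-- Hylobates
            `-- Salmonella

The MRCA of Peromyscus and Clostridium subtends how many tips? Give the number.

5

The MRCA of Peromyscus and Clostridium is the node subtending ((Canis,Clostridium),((Peromyscus,Yersinia),Musca)).
That clade contains 5 terminal taxa: Canis, Clostridium, Musca, Peromyscus, Yersinia.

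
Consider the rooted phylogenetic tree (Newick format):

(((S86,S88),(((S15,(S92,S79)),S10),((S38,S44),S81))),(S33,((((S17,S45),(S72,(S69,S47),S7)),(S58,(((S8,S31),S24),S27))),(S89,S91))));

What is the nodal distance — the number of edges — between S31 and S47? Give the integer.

The MRCA of S31 and S47 is the node subtending (((S17,S45),(S72,(S69,S47),S7)),(S58,(((S8,S31),S24),S27))).
From S31 up to that node: 5 branches. From S47 up to the same node: 4 branches. Total: 5 + 4 = 9.

9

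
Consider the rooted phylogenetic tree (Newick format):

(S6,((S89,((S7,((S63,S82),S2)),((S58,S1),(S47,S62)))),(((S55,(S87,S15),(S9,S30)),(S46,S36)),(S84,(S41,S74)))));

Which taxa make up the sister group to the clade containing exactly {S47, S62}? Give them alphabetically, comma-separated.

S1, S58

The clade containing exactly {S47, S62} attaches to the tree at the node subtending ((S58,S1),(S47,S62)).
The other lineage descending from that same node — the sister group — is (S58,S1); its 2 tips in alphabetical order are the answer.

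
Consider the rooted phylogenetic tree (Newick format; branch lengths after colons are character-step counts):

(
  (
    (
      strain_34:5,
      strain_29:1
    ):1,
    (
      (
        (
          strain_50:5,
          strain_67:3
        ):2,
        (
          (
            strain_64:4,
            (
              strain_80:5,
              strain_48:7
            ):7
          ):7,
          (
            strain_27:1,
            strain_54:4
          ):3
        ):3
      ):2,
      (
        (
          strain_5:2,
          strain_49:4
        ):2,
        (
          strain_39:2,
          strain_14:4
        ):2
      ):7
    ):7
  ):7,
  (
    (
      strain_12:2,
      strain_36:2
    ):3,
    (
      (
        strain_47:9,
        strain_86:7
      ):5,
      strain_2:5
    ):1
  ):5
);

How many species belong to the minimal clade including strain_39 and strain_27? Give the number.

11

The MRCA of strain_39 and strain_27 is the node subtending (((strain_50,strain_67),((strain_64,(strain_80,strain_48)),(strain_27,strain_54))),((strain_5,strain_49),(strain_39,strain_14))).
That clade contains 11 terminal taxa: strain_14, strain_27, strain_39, strain_48, strain_49, strain_5, strain_50, strain_54, strain_64, strain_67, strain_80.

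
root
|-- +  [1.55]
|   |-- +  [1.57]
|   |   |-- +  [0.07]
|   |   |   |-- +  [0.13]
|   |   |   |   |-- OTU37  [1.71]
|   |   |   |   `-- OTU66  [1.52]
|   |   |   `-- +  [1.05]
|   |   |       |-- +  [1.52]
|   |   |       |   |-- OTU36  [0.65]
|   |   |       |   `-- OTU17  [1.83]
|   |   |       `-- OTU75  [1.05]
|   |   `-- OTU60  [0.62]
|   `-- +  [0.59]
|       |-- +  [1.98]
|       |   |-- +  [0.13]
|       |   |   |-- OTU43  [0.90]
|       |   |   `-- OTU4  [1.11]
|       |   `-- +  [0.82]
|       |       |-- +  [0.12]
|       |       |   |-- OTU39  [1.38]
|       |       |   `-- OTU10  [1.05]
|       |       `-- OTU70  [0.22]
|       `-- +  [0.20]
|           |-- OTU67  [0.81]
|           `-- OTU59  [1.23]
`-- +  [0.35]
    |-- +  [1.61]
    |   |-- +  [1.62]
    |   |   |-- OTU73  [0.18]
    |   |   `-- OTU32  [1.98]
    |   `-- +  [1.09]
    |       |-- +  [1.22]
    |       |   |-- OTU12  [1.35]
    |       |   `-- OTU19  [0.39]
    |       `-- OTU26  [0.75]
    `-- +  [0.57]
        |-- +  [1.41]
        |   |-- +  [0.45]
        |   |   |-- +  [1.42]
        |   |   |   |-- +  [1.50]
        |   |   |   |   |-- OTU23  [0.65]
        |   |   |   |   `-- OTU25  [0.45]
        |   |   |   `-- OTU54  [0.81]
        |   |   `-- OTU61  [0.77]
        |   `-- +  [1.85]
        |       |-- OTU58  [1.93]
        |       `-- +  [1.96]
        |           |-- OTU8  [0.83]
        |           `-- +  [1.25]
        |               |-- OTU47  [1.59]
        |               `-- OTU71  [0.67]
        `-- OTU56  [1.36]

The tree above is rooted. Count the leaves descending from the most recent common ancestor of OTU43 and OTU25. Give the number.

27

The MRCA of OTU43 and OTU25 is the root, so the clade is the entire tree.
That clade contains 27 terminal taxa: OTU10, OTU12, OTU17, OTU19, OTU23, OTU25, OTU26, OTU32, OTU36, OTU37, OTU39, OTU4, OTU43, OTU47, OTU54, OTU56, OTU58, OTU59, OTU60, OTU61, OTU66, OTU67, OTU70, OTU71, OTU73, OTU75, OTU8.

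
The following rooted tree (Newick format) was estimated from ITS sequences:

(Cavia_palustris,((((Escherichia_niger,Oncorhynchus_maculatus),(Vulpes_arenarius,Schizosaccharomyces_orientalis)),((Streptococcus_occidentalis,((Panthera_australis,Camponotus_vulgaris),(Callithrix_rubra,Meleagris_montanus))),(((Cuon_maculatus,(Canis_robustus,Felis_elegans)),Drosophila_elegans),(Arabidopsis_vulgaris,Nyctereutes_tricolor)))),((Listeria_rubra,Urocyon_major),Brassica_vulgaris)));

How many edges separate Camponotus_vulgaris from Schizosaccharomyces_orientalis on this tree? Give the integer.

8

The MRCA of Camponotus_vulgaris and Schizosaccharomyces_orientalis is the node subtending (((Escherichia_niger,Oncorhynchus_maculatus),(Vulpes_arenarius,Schizosaccharomyces_orientalis)),((Streptococcus_occidentalis,((Panthera_australis,Camponotus_vulgaris),(Callithrix_rubra,Meleagris_montanus))),(((Cuon_maculatus,(Canis_robustus,Felis_elegans)),Drosophila_elegans),(Arabidopsis_vulgaris,Nyctereutes_tricolor)))).
From Camponotus_vulgaris up to that node: 5 branches. From Schizosaccharomyces_orientalis up to the same node: 3 branches. Total: 5 + 3 = 8.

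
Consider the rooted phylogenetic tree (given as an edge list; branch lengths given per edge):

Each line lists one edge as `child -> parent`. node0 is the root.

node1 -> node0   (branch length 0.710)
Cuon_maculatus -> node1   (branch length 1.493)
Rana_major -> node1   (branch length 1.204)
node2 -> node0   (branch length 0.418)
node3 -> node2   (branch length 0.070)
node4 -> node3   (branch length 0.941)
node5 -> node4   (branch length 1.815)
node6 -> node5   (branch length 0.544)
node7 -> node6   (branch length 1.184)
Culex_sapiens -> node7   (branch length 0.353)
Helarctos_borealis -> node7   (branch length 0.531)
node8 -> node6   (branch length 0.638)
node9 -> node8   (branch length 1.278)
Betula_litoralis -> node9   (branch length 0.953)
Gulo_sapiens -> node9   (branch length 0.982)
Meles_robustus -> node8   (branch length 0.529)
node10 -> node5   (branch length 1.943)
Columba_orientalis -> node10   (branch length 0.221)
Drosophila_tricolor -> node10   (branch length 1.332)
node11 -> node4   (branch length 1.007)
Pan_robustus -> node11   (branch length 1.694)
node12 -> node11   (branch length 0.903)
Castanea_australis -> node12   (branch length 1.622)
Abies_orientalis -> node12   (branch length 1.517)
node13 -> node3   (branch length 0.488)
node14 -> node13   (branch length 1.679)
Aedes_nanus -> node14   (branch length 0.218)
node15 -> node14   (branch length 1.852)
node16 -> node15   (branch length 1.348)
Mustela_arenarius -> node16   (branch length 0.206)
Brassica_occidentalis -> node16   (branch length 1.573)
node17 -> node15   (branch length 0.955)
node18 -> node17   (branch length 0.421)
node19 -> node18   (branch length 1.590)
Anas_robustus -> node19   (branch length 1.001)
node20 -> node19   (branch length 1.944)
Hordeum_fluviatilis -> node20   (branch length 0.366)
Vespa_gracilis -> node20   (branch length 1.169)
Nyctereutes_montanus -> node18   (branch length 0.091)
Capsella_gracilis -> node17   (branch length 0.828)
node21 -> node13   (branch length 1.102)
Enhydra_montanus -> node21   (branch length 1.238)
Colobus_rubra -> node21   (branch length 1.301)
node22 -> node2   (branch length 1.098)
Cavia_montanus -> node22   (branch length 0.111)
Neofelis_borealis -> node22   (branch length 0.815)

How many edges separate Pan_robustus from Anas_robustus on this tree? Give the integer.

The MRCA of Pan_robustus and Anas_robustus is the node subtending (((((Culex_sapiens,Helarctos_borealis),((Betula_litoralis,Gulo_sapiens),Meles_robustus)),(Columba_orientalis,Drosophila_tricolor)),(Pan_robustus,(Castanea_australis,Abies_orientalis))),((Aedes_nanus,((Mustela_arenarius,Brassica_occidentalis),(((Anas_robustus,(Hordeum_fluviatilis,Vespa_gracilis)),Nyctereutes_montanus),Capsella_gracilis))),(Enhydra_montanus,Colobus_rubra))).
From Pan_robustus up to that node: 3 branches. From Anas_robustus up to the same node: 7 branches. Total: 3 + 7 = 10.

10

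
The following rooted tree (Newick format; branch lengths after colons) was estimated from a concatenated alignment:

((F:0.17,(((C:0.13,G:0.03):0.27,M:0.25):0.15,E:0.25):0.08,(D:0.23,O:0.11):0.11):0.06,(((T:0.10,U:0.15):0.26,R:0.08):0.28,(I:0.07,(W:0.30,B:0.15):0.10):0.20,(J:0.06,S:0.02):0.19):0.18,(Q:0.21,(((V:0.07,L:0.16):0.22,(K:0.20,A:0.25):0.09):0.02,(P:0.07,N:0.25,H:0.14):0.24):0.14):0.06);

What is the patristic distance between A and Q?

The path runs A → … → MRCA → … → Q; the MRCA is the node subtending (Q,(((V,L),(K,A)),(P,N,H))).
Branch lengths along that path: 0.25 + 0.09 + 0.02 + 0.14 + 0.21 = 0.71.

0.71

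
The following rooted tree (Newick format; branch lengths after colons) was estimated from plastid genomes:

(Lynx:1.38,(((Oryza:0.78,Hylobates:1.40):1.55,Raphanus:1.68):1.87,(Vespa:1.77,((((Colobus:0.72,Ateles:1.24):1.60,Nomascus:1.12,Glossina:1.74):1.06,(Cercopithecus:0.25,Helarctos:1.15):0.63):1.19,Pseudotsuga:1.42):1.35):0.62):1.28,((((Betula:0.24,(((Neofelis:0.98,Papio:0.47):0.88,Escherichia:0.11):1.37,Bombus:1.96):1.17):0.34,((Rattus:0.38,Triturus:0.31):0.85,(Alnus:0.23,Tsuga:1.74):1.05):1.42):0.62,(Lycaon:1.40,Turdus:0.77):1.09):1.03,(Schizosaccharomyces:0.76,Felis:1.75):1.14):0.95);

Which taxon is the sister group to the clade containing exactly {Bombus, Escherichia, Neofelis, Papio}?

The clade containing exactly {Bombus, Escherichia, Neofelis, Papio} attaches to the tree at the node subtending (Betula,(((Neofelis,Papio),Escherichia),Bombus)).
The other lineage descending from that same node — the sister group — is the single tip Betula.

Betula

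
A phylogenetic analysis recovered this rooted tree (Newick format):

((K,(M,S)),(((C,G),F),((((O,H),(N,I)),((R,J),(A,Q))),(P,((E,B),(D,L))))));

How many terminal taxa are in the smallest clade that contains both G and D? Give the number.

16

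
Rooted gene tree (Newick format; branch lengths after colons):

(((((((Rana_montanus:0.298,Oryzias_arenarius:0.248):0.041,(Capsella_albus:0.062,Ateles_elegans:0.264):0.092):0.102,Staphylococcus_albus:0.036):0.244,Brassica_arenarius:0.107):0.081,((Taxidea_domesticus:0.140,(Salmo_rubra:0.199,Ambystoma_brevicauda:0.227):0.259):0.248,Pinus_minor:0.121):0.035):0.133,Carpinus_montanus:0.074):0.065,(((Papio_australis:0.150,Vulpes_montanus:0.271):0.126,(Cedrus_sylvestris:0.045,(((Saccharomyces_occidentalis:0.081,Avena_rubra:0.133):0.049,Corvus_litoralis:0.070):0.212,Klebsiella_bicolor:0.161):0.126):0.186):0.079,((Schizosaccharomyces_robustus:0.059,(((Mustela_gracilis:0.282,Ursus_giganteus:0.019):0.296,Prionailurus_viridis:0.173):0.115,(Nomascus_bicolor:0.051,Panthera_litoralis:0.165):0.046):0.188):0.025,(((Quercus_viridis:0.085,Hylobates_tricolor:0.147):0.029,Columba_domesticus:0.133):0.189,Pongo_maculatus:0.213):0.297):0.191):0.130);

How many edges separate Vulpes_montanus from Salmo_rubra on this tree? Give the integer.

10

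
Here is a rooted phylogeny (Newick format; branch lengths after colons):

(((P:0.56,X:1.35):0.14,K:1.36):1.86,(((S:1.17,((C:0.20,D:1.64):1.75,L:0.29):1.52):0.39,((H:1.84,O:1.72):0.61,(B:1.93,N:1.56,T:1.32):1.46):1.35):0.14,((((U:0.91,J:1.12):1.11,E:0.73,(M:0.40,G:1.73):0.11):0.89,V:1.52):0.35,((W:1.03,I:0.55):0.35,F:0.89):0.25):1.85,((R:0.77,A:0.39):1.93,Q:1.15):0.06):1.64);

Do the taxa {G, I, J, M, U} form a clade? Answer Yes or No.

No

The MRCA of the listed taxa subtends ((((U,J),E,(M,G)),V),((W,I),F)).
That clade also contains E, F, V, W, which are not in the proposed group, so the group is not monophyletic.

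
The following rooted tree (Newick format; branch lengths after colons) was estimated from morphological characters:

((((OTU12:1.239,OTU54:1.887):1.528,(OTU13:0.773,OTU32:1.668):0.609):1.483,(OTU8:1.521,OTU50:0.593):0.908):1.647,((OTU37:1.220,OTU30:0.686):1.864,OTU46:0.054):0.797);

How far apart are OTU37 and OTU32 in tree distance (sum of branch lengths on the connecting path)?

9.288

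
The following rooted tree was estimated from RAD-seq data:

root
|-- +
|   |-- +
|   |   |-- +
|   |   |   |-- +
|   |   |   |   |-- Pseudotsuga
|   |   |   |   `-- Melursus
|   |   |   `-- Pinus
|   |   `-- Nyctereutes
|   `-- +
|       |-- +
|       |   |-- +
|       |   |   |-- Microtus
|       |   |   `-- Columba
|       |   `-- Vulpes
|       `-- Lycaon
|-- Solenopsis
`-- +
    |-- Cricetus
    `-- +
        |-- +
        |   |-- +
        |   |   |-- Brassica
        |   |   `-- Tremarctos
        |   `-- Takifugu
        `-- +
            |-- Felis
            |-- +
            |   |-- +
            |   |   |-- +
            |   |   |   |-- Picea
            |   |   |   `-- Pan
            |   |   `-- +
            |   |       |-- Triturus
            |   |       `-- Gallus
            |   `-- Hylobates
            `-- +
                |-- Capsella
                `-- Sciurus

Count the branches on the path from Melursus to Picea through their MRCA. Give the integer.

The MRCA of Melursus and Picea is the root of the tree.
From Melursus up to that node: 5 branches. From Picea up to the same node: 7 branches. Total: 5 + 7 = 12.

12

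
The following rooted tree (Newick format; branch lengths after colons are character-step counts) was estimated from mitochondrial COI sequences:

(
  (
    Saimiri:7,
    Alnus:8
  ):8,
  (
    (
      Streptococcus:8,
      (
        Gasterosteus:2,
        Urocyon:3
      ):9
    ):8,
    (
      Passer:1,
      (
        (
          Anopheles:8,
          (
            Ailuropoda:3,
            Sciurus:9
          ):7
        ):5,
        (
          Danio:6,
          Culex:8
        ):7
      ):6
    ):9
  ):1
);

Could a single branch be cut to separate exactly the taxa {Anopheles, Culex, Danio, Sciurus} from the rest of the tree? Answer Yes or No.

The MRCA of the listed taxa subtends ((Anopheles,(Ailuropoda,Sciurus)),(Danio,Culex)).
That clade also contains Ailuropoda, which is not in the proposed group, so the group is not monophyletic.

No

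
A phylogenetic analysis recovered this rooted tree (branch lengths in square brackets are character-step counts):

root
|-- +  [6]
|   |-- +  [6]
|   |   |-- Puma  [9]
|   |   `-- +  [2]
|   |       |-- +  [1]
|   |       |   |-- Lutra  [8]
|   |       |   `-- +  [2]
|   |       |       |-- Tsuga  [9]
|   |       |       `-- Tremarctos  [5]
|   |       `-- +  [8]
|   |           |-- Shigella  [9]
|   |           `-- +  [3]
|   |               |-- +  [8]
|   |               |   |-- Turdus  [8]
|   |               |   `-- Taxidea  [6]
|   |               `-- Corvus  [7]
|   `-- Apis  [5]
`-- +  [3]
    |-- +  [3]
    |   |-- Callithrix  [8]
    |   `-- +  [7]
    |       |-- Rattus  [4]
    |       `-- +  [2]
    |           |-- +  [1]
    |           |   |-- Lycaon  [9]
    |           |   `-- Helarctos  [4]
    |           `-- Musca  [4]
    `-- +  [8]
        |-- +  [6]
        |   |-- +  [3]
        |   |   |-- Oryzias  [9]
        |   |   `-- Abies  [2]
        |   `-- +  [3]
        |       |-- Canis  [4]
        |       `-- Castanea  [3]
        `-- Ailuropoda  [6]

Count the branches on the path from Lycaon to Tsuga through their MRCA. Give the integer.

12

The MRCA of Lycaon and Tsuga is the root of the tree.
From Lycaon up to that node: 6 branches. From Tsuga up to the same node: 6 branches. Total: 6 + 6 = 12.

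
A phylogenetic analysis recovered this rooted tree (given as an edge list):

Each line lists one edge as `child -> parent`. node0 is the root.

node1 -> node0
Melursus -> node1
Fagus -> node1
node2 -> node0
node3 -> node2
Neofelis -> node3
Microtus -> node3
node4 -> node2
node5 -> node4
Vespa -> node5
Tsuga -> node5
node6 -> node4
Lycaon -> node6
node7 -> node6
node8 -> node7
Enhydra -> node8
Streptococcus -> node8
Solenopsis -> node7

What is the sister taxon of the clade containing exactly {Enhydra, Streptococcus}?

Solenopsis

The clade containing exactly {Enhydra, Streptococcus} attaches to the tree at the node subtending ((Enhydra,Streptococcus),Solenopsis).
The other lineage descending from that same node — the sister group — is the single tip Solenopsis.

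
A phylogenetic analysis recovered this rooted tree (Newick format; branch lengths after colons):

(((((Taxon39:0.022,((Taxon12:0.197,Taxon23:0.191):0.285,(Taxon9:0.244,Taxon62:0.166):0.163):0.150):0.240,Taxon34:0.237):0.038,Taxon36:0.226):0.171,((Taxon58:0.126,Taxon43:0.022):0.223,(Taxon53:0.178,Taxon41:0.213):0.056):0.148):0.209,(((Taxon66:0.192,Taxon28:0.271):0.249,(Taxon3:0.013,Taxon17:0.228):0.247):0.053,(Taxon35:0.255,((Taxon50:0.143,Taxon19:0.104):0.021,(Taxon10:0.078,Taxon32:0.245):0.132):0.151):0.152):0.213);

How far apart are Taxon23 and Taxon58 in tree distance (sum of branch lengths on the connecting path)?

The path runs Taxon23 → … → MRCA → … → Taxon58; the MRCA is the node subtending ((((Taxon39,((Taxon12,Taxon23),(Taxon9,Taxon62))),Taxon34),Taxon36),((Taxon58,Taxon43),(Taxon53,Taxon41))).
Branch lengths along that path: 0.191 + 0.285 + 0.150 + 0.240 + 0.038 + 0.171 + 0.148 + 0.223 + 0.126 = 1.572.

1.572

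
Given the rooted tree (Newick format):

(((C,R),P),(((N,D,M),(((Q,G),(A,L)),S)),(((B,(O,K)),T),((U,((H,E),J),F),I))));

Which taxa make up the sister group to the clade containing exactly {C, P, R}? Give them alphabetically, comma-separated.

The clade containing exactly {C, P, R} attaches directly to the root of the tree.
The other lineage descending from that same node — the sister group — is (((N,D,M),(((Q,G),(A,L)),S)),(((B,(O,K)),T),((U,((H,E),J),F),I))); its 18 tips in alphabetical order are the answer.

A, B, D, E, F, G, H, I, J, K, L, M, N, O, Q, S, T, U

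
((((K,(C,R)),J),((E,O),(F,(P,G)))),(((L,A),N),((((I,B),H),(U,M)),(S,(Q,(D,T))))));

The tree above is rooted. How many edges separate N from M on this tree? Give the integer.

6

The MRCA of N and M is the node subtending (((L,A),N),((((I,B),H),(U,M)),(S,(Q,(D,T))))).
From N up to that node: 2 branches. From M up to the same node: 4 branches. Total: 2 + 4 = 6.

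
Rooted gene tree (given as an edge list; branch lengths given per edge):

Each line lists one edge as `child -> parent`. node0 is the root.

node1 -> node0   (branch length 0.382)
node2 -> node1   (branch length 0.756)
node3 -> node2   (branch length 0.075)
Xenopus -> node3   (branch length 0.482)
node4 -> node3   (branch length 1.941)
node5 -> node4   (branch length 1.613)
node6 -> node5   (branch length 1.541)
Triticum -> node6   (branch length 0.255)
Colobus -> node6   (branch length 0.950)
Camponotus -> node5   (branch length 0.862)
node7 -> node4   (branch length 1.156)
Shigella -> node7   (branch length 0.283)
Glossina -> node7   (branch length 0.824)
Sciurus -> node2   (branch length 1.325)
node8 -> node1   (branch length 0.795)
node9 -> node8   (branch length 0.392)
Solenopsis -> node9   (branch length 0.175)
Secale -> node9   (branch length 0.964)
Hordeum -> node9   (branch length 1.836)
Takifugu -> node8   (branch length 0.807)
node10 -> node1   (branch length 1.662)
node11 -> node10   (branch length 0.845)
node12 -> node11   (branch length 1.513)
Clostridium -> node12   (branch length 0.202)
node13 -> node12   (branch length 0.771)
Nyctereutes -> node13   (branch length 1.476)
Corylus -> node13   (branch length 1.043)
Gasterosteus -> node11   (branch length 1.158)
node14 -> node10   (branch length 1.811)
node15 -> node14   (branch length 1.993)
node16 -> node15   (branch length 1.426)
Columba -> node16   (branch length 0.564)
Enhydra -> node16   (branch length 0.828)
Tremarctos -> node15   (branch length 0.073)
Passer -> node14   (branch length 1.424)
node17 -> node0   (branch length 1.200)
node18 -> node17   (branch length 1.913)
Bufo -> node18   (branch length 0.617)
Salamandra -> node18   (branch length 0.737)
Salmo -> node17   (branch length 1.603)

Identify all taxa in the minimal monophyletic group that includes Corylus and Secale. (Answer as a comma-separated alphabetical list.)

Tracing Corylus: it sits inside (Nyctereutes,Corylus).
Tracing Secale: it sits inside (Solenopsis,Secale,Hordeum).
The smallest clade enclosing both is (((Xenopus,(((Triticum,Colobus),Camponotus),(Shigella,Glossina))),Sciurus),((Solenopsis,Secale,Hordeum),Takifugu),(((Clostridium,(Nyctereutes,Corylus)),Gasterosteus),(((Columba,Enhydra),Tremarctos),Passer))); the answer is its 19 terminal taxa in alphabetical order.

Camponotus, Clostridium, Colobus, Columba, Corylus, Enhydra, Gasterosteus, Glossina, Hordeum, Nyctereutes, Passer, Sciurus, Secale, Shigella, Solenopsis, Takifugu, Tremarctos, Triticum, Xenopus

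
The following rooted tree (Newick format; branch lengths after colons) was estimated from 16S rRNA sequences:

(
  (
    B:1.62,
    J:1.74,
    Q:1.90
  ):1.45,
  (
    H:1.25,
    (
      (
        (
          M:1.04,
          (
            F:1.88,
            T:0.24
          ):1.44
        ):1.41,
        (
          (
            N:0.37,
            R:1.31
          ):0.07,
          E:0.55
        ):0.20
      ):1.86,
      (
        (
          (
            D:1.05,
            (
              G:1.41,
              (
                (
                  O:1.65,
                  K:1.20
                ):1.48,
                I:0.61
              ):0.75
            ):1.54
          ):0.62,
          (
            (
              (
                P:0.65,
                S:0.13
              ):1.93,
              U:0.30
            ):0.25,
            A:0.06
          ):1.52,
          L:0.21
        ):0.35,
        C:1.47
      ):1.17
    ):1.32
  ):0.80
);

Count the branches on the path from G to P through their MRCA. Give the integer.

The MRCA of G and P is the node subtending ((D,(G,((O,K),I))),(((P,S),U),A),L).
From G up to that node: 3 branches. From P up to the same node: 4 branches. Total: 3 + 4 = 7.

7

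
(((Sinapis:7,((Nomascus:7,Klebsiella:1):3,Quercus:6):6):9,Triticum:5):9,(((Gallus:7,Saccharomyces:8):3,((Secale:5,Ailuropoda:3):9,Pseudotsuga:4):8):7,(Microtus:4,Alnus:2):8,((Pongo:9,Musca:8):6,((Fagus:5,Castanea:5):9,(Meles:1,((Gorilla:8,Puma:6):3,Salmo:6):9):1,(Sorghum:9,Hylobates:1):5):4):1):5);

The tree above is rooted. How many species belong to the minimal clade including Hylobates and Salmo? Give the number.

8

The MRCA of Hylobates and Salmo is the node subtending ((Fagus,Castanea),(Meles,((Gorilla,Puma),Salmo)),(Sorghum,Hylobates)).
That clade contains 8 terminal taxa: Castanea, Fagus, Gorilla, Hylobates, Meles, Puma, Salmo, Sorghum.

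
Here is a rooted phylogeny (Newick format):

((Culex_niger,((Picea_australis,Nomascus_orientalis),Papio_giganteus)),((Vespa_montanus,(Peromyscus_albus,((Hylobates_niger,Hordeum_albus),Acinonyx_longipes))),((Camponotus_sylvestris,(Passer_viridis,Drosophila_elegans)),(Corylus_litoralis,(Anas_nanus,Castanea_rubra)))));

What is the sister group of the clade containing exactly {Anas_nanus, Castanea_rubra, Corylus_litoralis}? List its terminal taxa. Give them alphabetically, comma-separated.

The clade containing exactly {Anas_nanus, Castanea_rubra, Corylus_litoralis} attaches to the tree at the node subtending ((Camponotus_sylvestris,(Passer_viridis,Drosophila_elegans)),(Corylus_litoralis,(Anas_nanus,Castanea_rubra))).
The other lineage descending from that same node — the sister group — is (Camponotus_sylvestris,(Passer_viridis,Drosophila_elegans)); its 3 tips in alphabetical order are the answer.

Camponotus_sylvestris, Drosophila_elegans, Passer_viridis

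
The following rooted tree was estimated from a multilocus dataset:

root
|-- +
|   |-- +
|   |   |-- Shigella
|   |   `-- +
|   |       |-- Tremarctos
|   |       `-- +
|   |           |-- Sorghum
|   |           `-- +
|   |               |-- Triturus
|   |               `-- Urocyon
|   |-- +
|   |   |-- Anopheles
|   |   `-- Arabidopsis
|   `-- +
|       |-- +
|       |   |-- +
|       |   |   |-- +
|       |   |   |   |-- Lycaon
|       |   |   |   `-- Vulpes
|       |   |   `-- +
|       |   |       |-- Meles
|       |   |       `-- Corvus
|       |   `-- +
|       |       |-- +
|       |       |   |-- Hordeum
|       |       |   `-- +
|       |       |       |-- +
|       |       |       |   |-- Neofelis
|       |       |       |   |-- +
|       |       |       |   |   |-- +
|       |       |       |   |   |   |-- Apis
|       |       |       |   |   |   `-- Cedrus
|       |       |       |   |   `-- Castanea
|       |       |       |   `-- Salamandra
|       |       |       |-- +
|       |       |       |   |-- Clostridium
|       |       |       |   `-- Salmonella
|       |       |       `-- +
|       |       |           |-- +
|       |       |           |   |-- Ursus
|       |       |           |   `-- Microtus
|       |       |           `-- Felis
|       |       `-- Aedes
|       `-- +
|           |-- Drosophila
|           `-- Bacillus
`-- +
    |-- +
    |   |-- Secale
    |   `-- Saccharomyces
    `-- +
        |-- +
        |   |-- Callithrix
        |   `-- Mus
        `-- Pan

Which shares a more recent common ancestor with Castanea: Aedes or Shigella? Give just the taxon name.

Aedes

The MRCA of Castanea and Aedes subtends ((Hordeum,((Neofelis,((Apis,Cedrus),Castanea),Salamandra),(Clostridium,Salmonella),((Ursus,Microtus),Felis))),Aedes) (12 taxa).
The MRCA of Castanea and Shigella subtends ((Shigella,(Tremarctos,(Sorghum,(Triturus,Urocyon)))),(Anopheles,Arabidopsis),((((Lycaon,Vulpes),(Meles,Corvus)),((Hordeum,((Neofelis,((Apis,Cedrus),Castanea),Salamandra),(Clostridium,Salmonella),((Ursus,Microtus),Felis))),Aedes)),(Drosophila,Bacillus))) (25 taxa).
The first is nested inside the second, so Castanea shares a more recent common ancestor with Aedes.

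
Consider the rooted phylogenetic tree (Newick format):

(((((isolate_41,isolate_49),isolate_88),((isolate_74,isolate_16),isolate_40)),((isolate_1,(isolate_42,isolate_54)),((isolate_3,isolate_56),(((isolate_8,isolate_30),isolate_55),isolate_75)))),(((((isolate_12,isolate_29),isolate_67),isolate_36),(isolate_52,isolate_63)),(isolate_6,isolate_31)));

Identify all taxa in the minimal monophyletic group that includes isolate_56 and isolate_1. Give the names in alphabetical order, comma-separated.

Tracing isolate_56: it sits inside (isolate_3,isolate_56).
Tracing isolate_1: it sits inside (isolate_1,(isolate_42,isolate_54)).
The smallest clade enclosing both is ((isolate_1,(isolate_42,isolate_54)),((isolate_3,isolate_56),(((isolate_8,isolate_30),isolate_55),isolate_75))); the answer is its 9 terminal taxa in alphabetical order.

isolate_1, isolate_3, isolate_30, isolate_42, isolate_54, isolate_55, isolate_56, isolate_75, isolate_8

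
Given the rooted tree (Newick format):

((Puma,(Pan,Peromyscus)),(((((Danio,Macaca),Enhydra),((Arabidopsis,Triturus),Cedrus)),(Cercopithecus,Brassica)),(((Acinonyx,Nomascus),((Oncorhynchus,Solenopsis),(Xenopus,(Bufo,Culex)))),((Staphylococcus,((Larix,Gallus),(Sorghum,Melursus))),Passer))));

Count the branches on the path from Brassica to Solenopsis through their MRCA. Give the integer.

The MRCA of Brassica and Solenopsis is the node subtending (((((Danio,Macaca),Enhydra),((Arabidopsis,Triturus),Cedrus)),(Cercopithecus,Brassica)),(((Acinonyx,Nomascus),((Oncorhynchus,Solenopsis),(Xenopus,(Bufo,Culex)))),((Staphylococcus,((Larix,Gallus),(Sorghum,Melursus))),Passer))).
From Brassica up to that node: 3 branches. From Solenopsis up to the same node: 5 branches. Total: 3 + 5 = 8.

8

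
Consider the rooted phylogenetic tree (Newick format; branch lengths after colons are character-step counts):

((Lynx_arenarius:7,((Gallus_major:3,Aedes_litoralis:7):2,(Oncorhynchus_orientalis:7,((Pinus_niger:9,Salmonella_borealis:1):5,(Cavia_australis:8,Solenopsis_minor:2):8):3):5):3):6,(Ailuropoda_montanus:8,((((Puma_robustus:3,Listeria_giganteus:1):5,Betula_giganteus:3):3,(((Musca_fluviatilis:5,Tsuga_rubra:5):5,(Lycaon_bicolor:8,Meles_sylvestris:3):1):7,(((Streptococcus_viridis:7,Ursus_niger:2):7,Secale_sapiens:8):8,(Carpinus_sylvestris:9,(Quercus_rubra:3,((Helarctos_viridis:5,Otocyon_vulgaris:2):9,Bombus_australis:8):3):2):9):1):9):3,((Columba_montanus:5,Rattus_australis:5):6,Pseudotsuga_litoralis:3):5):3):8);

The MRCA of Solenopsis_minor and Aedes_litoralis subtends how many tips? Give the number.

7

The MRCA of Solenopsis_minor and Aedes_litoralis is the node subtending ((Gallus_major,Aedes_litoralis),(Oncorhynchus_orientalis,((Pinus_niger,Salmonella_borealis),(Cavia_australis,Solenopsis_minor)))).
That clade contains 7 terminal taxa: Aedes_litoralis, Cavia_australis, Gallus_major, Oncorhynchus_orientalis, Pinus_niger, Salmonella_borealis, Solenopsis_minor.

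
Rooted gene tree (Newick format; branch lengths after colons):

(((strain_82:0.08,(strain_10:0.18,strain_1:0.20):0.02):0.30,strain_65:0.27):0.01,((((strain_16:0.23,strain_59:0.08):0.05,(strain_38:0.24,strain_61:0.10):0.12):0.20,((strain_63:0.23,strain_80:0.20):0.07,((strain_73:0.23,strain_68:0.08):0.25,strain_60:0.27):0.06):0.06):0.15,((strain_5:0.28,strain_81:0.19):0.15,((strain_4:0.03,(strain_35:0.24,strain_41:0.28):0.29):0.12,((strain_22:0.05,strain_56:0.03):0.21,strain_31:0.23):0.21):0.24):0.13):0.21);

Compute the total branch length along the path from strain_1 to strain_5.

1.30

The path runs strain_1 → … → MRCA → … → strain_5; the MRCA is the root of the tree.
Branch lengths along that path: 0.20 + 0.02 + 0.30 + 0.01 + 0.21 + 0.13 + 0.15 + 0.28 = 1.30.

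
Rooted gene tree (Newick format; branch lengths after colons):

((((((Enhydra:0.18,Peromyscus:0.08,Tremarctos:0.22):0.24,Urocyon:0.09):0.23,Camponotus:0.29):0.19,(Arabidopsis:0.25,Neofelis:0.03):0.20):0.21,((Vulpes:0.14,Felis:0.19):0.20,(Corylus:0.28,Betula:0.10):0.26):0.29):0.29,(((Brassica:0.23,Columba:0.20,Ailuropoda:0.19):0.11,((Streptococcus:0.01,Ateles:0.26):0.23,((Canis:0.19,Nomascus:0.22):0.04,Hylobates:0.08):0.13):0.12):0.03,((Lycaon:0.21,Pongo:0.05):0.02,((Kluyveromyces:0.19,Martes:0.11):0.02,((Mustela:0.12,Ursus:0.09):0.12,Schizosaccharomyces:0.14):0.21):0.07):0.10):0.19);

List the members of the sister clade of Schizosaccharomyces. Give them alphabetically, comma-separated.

Mustela, Ursus

Schizosaccharomyces attaches to the tree at the node subtending ((Mustela,Ursus),Schizosaccharomyces).
The other lineage descending from that same node — the sister group — is (Mustela,Ursus); its 2 tips in alphabetical order are the answer.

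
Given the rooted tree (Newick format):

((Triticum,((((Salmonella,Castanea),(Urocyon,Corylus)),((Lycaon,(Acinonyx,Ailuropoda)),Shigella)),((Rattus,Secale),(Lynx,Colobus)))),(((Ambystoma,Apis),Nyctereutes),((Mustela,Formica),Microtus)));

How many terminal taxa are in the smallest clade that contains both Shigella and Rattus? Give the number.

The MRCA of Shigella and Rattus is the node subtending ((((Salmonella,Castanea),(Urocyon,Corylus)),((Lycaon,(Acinonyx,Ailuropoda)),Shigella)),((Rattus,Secale),(Lynx,Colobus))).
That clade contains 12 terminal taxa: Acinonyx, Ailuropoda, Castanea, Colobus, Corylus, Lycaon, Lynx, Rattus, Salmonella, Secale, Shigella, Urocyon.

12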